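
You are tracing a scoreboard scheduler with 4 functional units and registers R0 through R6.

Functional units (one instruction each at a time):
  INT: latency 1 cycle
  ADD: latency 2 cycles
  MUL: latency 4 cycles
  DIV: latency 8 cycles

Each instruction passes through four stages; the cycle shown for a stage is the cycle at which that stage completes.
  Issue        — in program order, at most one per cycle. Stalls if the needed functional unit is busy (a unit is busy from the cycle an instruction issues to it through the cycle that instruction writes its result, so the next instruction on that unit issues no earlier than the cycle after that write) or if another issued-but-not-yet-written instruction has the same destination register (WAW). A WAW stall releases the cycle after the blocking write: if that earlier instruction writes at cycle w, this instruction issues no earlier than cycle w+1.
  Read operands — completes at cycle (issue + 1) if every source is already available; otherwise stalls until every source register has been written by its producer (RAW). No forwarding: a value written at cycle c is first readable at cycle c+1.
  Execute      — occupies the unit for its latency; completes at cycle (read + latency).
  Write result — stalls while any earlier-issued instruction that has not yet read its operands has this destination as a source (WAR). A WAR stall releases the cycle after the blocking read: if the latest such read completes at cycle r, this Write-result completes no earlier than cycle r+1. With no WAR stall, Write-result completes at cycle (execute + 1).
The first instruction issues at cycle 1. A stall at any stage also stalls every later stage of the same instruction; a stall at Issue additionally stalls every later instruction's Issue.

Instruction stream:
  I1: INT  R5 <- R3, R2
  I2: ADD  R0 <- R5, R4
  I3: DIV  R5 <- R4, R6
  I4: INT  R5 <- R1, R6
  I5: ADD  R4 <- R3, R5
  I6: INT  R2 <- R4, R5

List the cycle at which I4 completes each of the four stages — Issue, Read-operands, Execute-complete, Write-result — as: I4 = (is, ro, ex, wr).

I1  is:1  ro:2  ex:3  wr:4
I2  is:2  ro:5  ex:7  wr:8  — RAW R5: wait I1 write@4
I3  is:5  ro:6  ex:14  wr:15  — WAW R5: wait I1 write@4
I4  is:16  ro:17  ex:18  wr:19  — WAW R5: wait I3 write@15
I5  is:17  ro:20  ex:22  wr:23  — RAW R5: wait I4 write@19
I6  is:20  ro:24  ex:25  wr:26  — struct: INT busy until I4 writes@19, RAW R4: wait I5 write@23

I4 = (16, 17, 18, 19)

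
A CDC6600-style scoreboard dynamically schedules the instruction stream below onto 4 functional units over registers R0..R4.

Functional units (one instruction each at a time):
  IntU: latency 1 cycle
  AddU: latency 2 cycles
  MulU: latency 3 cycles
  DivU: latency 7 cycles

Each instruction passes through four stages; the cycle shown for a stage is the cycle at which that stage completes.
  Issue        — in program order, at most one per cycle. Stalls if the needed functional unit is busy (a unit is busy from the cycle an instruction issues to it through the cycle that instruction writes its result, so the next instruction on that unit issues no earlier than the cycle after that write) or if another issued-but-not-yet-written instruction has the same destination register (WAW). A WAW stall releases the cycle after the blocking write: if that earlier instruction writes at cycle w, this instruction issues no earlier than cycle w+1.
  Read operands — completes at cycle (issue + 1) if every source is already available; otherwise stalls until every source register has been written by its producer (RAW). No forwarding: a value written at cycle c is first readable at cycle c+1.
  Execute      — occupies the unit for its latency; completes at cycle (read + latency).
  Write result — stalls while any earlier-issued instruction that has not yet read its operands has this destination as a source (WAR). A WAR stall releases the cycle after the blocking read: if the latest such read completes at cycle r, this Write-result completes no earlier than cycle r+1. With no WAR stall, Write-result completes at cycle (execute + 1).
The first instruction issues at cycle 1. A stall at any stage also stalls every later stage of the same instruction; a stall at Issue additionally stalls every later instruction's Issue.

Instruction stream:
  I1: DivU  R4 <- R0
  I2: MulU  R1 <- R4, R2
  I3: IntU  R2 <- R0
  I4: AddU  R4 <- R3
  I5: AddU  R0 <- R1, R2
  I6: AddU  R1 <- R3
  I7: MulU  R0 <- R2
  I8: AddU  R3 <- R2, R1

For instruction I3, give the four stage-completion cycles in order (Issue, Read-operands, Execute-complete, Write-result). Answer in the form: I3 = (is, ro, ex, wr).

I3 = (3, 4, 5, 12)

[1] I1 dispatched to DivU
[2] I1 operands ready | I2 dispatched to MulU
[3] I3 dispatched to IntU
[4] I3 operands ready
[5] I3 complete
[9] I1 complete
[10] R4←I1
[11] I2 operands ready | I4 dispatched to AddU
[12] R2←I3 | I4 operands ready
[14] I2 complete | I4 complete
[15] R1←I2 | R4←I4
[16] I5 dispatched to AddU
[17] I5 operands ready
[19] I5 complete
[20] R0←I5
[21] I6 dispatched to AddU
[22] I6 operands ready | I7 dispatched to MulU
[23] I7 operands ready
[24] I6 complete
[25] R1←I6
[26] I7 complete | I8 dispatched to AddU
[27] R0←I7 | I8 operands ready
[29] I8 complete
[30] R3←I8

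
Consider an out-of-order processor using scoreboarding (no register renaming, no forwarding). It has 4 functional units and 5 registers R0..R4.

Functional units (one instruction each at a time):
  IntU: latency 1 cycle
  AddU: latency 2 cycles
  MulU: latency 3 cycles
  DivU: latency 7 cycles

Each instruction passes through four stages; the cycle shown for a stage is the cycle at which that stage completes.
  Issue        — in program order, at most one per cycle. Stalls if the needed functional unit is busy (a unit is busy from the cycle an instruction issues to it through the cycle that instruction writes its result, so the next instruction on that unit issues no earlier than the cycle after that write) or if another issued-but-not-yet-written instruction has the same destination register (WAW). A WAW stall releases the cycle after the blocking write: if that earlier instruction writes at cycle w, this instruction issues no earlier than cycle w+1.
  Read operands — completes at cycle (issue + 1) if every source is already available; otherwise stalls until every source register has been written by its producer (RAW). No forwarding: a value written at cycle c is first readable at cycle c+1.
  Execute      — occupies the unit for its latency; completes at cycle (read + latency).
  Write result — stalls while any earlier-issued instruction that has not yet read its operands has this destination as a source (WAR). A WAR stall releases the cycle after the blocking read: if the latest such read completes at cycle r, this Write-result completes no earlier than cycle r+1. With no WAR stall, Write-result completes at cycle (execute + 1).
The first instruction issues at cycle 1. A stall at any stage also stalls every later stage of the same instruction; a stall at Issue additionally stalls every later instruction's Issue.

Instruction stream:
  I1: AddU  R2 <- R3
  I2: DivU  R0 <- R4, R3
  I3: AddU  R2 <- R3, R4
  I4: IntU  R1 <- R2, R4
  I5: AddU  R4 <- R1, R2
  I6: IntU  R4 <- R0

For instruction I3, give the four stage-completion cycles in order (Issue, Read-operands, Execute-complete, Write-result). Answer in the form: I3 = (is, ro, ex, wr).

I3 = (6, 7, 9, 10)

  I1 | 1 | 2 | 4 | 5
  I2 | 2 | 3 | 10 | 11
  I3 | 6 | 7 | 9 | 10   struct: AddU busy until I1 writes@5
  I4 | 7 | 11 | 12 | 13   RAW R2: wait I3 write@10
  I5 | 11 | 14 | 16 | 17   struct: AddU busy until I3 writes@10 · RAW R1: wait I4 write@13
  I6 | 18 | 19 | 20 | 21   WAW R4: wait I5 write@17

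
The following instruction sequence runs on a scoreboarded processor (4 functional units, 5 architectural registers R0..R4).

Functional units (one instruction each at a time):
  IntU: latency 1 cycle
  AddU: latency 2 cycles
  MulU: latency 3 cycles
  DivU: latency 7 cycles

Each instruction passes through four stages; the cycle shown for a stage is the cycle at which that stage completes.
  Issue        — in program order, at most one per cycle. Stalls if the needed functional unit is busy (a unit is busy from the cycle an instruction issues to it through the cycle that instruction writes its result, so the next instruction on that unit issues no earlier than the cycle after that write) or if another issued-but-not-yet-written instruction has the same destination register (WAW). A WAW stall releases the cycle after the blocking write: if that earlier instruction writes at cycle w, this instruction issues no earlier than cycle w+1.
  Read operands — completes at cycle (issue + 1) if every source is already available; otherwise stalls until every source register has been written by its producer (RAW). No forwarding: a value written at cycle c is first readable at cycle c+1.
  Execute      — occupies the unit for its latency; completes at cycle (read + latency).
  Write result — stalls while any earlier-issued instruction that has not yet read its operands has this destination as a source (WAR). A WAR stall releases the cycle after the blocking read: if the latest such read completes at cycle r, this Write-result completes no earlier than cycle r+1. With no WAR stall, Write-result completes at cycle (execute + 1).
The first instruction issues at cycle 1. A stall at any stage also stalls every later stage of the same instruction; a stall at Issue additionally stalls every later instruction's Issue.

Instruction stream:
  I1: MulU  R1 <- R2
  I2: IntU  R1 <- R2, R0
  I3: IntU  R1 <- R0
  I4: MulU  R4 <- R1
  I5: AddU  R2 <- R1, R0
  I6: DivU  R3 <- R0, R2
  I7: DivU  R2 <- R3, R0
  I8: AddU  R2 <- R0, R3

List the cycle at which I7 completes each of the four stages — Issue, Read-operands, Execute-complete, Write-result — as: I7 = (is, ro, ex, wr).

I7 = (28, 29, 36, 37)

  I1 | 1 | 2 | 5 | 6
  I2 | 7 | 8 | 9 | 10   WAW R1: wait I1 write@6
  I3 | 11 | 12 | 13 | 14   struct: IntU busy until I2 writes@10
  I4 | 12 | 15 | 18 | 19   RAW R1: wait I3 write@14
  I5 | 13 | 15 | 17 | 18   RAW R1: wait I3 write@14
  I6 | 14 | 19 | 26 | 27   RAW R2: wait I5 write@18
  I7 | 28 | 29 | 36 | 37   struct: DivU busy until I6 writes@27
  I8 | 38 | 39 | 41 | 42   WAW R2: wait I7 write@37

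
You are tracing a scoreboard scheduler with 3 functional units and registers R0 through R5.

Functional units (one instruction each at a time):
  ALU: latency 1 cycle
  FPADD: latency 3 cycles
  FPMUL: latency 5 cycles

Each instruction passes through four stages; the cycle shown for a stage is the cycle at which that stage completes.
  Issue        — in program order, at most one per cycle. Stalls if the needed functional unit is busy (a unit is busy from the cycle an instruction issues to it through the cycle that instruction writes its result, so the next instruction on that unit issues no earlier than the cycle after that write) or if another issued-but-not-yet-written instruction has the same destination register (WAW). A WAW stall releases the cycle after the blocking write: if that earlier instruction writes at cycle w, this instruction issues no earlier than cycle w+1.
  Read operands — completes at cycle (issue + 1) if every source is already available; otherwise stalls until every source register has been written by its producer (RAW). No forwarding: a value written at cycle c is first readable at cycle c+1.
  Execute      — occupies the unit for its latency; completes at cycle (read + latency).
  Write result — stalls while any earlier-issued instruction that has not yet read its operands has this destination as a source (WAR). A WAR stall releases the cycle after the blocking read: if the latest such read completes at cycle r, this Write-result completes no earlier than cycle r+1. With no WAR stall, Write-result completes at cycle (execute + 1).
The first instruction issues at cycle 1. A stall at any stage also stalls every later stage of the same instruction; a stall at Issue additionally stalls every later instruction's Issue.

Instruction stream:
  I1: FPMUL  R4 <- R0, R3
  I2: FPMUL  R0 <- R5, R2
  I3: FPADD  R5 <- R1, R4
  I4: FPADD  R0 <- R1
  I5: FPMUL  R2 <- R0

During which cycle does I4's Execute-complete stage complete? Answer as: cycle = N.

c1: I1 issues→FPMUL
c2: I1 reads
c7: I1 exec-done
c8: I1 writes R4
c9: I2 issues→FPMUL
c10: I2 reads; I3 issues→FPADD
c11: I3 reads
c14: I3 exec-done
c15: I2 exec-done; I3 writes R5
c16: I2 writes R0
c17: I4 issues→FPADD
c18: I4 reads; I5 issues→FPMUL
c21: I4 exec-done
c22: I4 writes R0
c23: I5 reads
c28: I5 exec-done
c29: I5 writes R2

cycle = 21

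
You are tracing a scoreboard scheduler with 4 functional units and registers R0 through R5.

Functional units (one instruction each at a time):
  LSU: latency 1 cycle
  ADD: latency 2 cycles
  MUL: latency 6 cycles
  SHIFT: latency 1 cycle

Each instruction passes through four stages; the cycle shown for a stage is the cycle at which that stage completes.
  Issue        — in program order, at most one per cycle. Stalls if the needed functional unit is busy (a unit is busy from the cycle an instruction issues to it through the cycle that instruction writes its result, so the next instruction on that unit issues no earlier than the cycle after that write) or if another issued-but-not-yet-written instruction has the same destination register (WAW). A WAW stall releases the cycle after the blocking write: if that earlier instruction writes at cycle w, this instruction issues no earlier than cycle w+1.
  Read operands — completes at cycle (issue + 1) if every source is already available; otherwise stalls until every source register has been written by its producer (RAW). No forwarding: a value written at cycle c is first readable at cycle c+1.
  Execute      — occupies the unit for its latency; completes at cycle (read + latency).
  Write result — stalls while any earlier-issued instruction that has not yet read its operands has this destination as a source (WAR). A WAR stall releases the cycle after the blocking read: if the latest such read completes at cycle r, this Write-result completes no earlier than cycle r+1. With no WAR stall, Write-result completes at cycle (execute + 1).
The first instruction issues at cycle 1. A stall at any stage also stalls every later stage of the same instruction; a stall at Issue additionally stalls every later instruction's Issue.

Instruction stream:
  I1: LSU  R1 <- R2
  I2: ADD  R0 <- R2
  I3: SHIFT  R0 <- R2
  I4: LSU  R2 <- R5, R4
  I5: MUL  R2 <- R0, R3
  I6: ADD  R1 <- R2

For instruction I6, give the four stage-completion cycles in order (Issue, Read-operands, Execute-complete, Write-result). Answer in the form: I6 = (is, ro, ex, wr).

I6 = (13, 21, 23, 24)

[1] I1 dispatched to LSU
[2] I1 operands ready, I2 dispatched to ADD
[3] I1 complete, I2 operands ready
[4] R1←I1
[5] I2 complete
[6] R0←I2
[7] I3 dispatched to SHIFT
[8] I3 operands ready, I4 dispatched to LSU
[9] I3 complete, I4 operands ready
[10] R0←I3, I4 complete
[11] R2←I4
[12] I5 dispatched to MUL
[13] I5 operands ready, I6 dispatched to ADD
[19] I5 complete
[20] R2←I5
[21] I6 operands ready
[23] I6 complete
[24] R1←I6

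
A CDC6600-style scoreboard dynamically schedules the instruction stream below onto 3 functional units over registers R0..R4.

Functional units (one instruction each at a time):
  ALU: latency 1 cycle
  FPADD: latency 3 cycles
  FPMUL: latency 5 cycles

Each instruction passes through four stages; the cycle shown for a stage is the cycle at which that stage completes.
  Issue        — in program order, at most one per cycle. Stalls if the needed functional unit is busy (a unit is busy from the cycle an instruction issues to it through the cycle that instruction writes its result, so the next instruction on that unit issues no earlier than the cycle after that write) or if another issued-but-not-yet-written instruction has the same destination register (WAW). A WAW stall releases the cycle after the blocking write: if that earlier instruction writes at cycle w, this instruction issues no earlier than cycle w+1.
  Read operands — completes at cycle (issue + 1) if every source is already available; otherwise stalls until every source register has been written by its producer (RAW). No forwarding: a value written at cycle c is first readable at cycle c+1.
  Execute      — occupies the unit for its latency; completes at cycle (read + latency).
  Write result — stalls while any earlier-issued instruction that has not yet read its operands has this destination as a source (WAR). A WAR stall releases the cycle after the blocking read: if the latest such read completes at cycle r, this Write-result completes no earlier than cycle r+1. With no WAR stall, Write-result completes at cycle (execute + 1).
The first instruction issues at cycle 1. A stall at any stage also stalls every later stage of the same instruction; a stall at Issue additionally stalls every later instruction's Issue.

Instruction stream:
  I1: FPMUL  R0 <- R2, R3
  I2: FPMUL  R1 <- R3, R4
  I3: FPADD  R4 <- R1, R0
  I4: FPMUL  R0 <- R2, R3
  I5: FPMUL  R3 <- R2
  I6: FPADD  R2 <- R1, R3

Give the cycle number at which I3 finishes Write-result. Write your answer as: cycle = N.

cycle = 21

cycle 1: I1→FPMUL
cycle 2: I1 RO
cycle 7: I1 EX
cycle 8: I1 WR R0
cycle 9: I2→FPMUL
cycle 10: I2 RO · I3→FPADD
cycle 15: I2 EX
cycle 16: I2 WR R1
cycle 17: I3 RO · I4→FPMUL
cycle 18: I4 RO
cycle 20: I3 EX
cycle 21: I3 WR R4
cycle 23: I4 EX
cycle 24: I4 WR R0
cycle 25: I5→FPMUL
cycle 26: I5 RO · I6→FPADD
cycle 31: I5 EX
cycle 32: I5 WR R3
cycle 33: I6 RO
cycle 36: I6 EX
cycle 37: I6 WR R2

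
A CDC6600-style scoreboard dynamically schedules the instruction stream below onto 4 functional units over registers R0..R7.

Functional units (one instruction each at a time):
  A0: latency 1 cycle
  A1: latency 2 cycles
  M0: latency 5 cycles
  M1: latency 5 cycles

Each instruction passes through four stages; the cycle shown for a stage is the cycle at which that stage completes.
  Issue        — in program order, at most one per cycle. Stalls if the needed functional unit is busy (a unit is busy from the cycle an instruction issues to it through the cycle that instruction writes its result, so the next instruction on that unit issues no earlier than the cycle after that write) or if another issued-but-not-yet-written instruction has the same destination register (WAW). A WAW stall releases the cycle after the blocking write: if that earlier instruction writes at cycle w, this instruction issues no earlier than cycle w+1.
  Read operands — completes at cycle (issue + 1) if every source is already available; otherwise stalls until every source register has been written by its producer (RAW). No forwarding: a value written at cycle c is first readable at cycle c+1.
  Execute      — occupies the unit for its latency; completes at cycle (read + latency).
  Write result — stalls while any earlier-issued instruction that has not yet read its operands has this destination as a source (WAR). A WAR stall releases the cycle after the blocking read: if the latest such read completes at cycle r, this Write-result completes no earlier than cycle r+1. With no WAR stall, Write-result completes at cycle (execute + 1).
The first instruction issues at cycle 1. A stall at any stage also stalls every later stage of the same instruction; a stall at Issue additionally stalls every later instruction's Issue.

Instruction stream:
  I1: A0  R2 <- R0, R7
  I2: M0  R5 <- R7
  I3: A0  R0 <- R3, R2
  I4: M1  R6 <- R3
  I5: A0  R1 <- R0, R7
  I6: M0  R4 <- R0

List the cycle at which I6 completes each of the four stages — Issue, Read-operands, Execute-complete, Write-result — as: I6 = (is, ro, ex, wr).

t=1  I1→A0
t=2  I1 RO, I2→M0
t=3  I1 EX, I2 RO
t=4  I1 WR R2
t=5  I3→A0
t=6  I3 RO, I4→M1
t=7  I3 EX, I4 RO
t=8  I2 EX, I3 WR R0
t=9  I2 WR R5, I5→A0
t=10  I5 RO, I6→M0
t=11  I5 EX, I6 RO
t=12  I4 EX, I5 WR R1
t=13  I4 WR R6
t=16  I6 EX
t=17  I6 WR R4

I6 = (10, 11, 16, 17)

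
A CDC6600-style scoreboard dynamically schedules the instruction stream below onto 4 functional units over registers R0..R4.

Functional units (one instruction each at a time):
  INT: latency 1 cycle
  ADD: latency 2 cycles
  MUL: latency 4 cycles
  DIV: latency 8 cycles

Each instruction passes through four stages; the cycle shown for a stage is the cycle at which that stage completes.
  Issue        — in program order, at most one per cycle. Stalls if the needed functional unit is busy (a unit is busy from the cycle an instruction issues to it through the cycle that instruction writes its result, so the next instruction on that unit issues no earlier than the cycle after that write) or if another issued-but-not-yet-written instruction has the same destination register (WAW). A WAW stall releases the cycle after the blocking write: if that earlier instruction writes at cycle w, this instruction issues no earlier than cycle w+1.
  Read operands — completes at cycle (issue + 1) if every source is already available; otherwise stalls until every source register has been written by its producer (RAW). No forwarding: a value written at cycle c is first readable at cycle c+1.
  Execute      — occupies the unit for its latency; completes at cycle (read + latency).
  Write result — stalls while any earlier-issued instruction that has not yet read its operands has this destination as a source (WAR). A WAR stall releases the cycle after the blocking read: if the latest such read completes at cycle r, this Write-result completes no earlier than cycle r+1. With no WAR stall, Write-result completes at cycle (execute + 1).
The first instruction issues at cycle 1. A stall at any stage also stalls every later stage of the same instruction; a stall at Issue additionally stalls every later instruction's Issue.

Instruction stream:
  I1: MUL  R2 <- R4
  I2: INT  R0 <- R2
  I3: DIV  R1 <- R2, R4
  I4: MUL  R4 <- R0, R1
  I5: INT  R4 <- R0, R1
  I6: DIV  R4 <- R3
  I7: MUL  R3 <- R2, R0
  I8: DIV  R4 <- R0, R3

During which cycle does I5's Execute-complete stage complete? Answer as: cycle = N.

cycle = 26

  I1 | 1 | 2 | 6 | 7
  I2 | 2 | 8 | 9 | 10   RAW R2: wait I1 write@7
  I3 | 3 | 8 | 16 | 17   RAW R2: wait I1 write@7
  I4 | 8 | 18 | 22 | 23   struct: MUL busy until I1 writes@7 · RAW R1: wait I3 write@17
  I5 | 24 | 25 | 26 | 27   WAW R4: wait I4 write@23
  I6 | 28 | 29 | 37 | 38   WAW R4: wait I5 write@27
  I7 | 29 | 30 | 34 | 35
  I8 | 39 | 40 | 48 | 49   struct: DIV busy until I6 writes@38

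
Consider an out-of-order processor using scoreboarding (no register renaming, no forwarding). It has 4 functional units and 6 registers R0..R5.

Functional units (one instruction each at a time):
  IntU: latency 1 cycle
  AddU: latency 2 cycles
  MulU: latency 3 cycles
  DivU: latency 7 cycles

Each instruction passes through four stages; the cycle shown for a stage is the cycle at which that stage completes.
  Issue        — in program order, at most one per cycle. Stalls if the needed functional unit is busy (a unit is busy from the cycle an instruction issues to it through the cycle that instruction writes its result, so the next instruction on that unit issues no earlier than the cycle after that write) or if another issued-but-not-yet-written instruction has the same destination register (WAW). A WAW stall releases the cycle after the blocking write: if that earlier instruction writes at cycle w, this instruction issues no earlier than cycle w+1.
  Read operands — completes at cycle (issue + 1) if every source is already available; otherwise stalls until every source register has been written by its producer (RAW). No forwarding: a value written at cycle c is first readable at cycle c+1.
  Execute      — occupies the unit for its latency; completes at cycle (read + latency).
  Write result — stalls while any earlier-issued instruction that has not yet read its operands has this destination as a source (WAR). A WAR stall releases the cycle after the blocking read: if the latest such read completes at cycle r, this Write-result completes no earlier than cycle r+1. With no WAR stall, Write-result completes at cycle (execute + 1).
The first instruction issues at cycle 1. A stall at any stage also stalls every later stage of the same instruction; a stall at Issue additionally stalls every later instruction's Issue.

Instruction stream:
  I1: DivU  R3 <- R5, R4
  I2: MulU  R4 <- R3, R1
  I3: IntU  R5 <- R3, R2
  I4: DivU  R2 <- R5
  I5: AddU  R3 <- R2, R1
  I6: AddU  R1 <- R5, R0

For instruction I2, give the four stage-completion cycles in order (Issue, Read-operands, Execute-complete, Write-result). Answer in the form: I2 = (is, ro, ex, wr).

[1] issue I1 (DivU)
[2] I1 read-ops; issue I2 (MulU)
[3] issue I3 (IntU)
[9] I1 finished on DivU
[10] I1→R3
[11] I2 read-ops; I3 read-ops; issue I4 (DivU)
[12] I3 finished on IntU; issue I5 (AddU)
[13] I3→R5
[14] I2 finished on MulU; I4 read-ops
[15] I2→R4
[21] I4 finished on DivU
[22] I4→R2
[23] I5 read-ops
[25] I5 finished on AddU
[26] I5→R3
[27] issue I6 (AddU)
[28] I6 read-ops
[30] I6 finished on AddU
[31] I6→R1

I2 = (2, 11, 14, 15)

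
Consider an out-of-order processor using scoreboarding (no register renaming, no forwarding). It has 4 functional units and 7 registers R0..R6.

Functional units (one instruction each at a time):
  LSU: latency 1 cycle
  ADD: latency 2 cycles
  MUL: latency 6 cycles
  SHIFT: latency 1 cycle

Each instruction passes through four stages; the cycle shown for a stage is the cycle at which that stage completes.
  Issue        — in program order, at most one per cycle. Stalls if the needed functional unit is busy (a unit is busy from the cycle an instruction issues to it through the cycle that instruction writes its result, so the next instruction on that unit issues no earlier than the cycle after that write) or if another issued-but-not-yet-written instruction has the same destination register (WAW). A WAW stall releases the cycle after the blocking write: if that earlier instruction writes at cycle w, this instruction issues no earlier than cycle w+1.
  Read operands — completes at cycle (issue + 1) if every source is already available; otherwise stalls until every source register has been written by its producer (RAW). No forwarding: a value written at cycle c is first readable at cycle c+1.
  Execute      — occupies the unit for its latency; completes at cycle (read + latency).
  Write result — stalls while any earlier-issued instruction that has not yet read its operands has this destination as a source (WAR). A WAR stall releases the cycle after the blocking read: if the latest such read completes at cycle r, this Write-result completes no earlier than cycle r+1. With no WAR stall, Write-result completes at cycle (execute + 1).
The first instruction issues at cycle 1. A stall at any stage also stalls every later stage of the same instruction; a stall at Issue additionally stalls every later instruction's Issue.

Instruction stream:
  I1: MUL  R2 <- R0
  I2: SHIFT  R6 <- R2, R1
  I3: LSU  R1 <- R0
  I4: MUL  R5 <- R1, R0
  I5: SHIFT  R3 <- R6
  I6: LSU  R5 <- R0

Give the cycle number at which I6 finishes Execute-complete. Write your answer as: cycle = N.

I1: IS=1 RO=2 EX=8 WR=9
I2: IS=2 RO=10 EX=11 WR=12  [RAW R2: wait I1 write@9]
I3: IS=3 RO=4 EX=5 WR=11  [WAR R1: wait I2 read@10]
I4: IS=10 RO=12 EX=18 WR=19  [struct: MUL busy until I1 writes@9; RAW R1: wait I3 write@11]
I5: IS=13 RO=14 EX=15 WR=16  [struct: SHIFT busy until I2 writes@12]
I6: IS=20 RO=21 EX=22 WR=23  [WAW R5: wait I4 write@19]

cycle = 22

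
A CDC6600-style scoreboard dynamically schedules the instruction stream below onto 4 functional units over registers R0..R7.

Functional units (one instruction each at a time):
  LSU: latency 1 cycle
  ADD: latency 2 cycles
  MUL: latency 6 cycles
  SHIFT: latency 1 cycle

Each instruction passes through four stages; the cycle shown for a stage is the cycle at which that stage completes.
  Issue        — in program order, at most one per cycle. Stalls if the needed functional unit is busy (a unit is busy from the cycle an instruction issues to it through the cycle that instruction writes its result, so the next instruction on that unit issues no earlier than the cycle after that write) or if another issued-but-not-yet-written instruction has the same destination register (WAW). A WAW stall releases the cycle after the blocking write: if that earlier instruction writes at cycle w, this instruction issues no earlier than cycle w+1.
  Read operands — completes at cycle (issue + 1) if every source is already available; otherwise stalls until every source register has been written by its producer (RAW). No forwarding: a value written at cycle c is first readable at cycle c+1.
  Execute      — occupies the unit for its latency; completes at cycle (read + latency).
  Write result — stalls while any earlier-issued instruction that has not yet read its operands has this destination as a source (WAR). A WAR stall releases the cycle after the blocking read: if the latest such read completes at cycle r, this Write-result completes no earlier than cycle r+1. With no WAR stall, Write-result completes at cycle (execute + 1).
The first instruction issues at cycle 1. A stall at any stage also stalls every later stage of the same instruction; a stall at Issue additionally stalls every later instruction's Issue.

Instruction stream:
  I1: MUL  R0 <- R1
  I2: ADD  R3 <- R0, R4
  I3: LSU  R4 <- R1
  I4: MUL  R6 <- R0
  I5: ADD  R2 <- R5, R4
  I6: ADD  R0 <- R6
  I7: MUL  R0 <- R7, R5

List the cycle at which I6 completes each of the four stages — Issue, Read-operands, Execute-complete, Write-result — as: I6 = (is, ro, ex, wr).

t=1  issue I1 (MUL)
t=2  I1 read-ops | issue I2 (ADD)
t=3  issue I3 (LSU)
t=4  I3 read-ops
t=5  I3 finished on LSU
t=8  I1 finished on MUL
t=9  I1→R0
t=10  I2 read-ops | issue I4 (MUL)
t=11  I3→R4 | I4 read-ops
t=12  I2 finished on ADD
t=13  I2→R3
t=14  issue I5 (ADD)
t=15  I5 read-ops
t=17  I4 finished on MUL | I5 finished on ADD
t=18  I4→R6 | I5→R2
t=19  issue I6 (ADD)
t=20  I6 read-ops
t=22  I6 finished on ADD
t=23  I6→R0
t=24  issue I7 (MUL)
t=25  I7 read-ops
t=31  I7 finished on MUL
t=32  I7→R0

I6 = (19, 20, 22, 23)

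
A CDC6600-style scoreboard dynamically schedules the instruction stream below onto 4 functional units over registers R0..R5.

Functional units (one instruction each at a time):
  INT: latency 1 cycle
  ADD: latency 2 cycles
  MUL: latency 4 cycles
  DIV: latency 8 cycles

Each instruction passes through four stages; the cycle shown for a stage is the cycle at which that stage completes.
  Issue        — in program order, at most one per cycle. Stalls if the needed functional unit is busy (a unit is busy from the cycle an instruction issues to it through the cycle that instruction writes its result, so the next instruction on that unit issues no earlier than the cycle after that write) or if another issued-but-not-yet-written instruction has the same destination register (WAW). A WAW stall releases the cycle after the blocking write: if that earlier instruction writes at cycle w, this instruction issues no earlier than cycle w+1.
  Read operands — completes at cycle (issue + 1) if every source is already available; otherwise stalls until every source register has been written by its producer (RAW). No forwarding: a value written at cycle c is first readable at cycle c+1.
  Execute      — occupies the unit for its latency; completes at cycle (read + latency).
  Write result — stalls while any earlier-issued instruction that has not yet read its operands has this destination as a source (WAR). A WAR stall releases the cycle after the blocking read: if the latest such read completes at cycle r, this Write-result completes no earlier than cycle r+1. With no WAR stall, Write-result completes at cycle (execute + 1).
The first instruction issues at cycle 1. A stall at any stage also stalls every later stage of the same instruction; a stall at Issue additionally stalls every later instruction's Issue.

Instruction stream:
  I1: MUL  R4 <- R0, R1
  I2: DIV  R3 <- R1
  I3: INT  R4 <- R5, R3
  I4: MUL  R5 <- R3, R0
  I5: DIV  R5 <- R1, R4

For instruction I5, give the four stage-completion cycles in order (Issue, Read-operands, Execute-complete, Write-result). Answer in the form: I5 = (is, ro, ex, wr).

I1 -> (1, 2, 6, 7)
I2 -> (2, 3, 11, 12)
I3 -> (8, 13, 14, 15)  // WAW R4: wait I1 write@7, RAW R3: wait I2 write@12
I4 -> (9, 13, 17, 18)  // RAW R3: wait I2 write@12
I5 -> (19, 20, 28, 29)  // WAW R5: wait I4 write@18

I5 = (19, 20, 28, 29)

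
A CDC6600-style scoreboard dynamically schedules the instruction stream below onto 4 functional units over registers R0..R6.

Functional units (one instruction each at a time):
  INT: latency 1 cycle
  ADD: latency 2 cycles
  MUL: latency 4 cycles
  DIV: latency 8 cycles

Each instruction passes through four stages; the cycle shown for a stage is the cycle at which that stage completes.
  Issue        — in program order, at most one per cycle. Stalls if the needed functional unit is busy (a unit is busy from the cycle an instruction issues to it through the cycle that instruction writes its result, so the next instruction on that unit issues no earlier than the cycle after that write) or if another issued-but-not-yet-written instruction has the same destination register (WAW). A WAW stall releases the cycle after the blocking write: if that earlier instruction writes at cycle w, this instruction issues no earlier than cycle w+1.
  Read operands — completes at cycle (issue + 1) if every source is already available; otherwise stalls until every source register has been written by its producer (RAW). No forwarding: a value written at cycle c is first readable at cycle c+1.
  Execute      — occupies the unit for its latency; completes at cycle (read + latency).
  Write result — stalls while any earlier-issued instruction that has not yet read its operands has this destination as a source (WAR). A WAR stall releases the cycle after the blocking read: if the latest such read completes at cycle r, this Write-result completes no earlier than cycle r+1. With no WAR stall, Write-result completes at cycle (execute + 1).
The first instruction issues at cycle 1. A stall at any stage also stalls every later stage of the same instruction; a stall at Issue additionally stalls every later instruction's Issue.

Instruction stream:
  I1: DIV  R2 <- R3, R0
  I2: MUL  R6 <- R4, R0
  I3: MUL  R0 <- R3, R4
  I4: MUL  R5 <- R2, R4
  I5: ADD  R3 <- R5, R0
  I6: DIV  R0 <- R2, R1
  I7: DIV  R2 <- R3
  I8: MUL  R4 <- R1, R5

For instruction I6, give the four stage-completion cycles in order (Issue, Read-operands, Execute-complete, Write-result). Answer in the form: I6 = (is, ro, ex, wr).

I6 = (18, 19, 27, 28)

  I1 | 1 | 2 | 10 | 11
  I2 | 2 | 3 | 7 | 8
  I3 | 9 | 10 | 14 | 15   struct: MUL busy until I2 writes@8
  I4 | 16 | 17 | 21 | 22   struct: MUL busy until I3 writes@15
  I5 | 17 | 23 | 25 | 26   RAW R5: wait I4 write@22
  I6 | 18 | 19 | 27 | 28
  I7 | 29 | 30 | 38 | 39   struct: DIV busy until I6 writes@28
  I8 | 30 | 31 | 35 | 36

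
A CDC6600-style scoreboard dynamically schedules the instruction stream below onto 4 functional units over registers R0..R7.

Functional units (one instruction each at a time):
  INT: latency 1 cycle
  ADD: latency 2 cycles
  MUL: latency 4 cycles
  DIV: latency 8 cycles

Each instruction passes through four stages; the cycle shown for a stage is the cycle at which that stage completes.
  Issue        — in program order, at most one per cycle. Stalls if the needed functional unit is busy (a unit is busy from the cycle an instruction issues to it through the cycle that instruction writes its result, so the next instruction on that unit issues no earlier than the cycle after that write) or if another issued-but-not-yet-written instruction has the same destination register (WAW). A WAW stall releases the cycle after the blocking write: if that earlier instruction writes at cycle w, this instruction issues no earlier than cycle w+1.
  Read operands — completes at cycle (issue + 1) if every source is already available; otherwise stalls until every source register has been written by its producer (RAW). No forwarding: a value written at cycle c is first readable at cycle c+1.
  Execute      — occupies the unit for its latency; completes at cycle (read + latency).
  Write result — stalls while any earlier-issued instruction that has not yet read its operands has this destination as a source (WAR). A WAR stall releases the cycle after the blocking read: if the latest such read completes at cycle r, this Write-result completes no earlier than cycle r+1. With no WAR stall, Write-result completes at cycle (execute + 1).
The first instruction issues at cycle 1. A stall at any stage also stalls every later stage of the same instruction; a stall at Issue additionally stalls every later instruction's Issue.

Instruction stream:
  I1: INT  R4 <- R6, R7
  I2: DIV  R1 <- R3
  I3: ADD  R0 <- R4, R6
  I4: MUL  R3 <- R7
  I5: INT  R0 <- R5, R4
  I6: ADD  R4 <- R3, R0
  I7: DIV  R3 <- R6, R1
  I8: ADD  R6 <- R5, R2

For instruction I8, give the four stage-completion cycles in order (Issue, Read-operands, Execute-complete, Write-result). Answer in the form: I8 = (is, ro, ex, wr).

I8 = (17, 18, 20, 21)

I1 -> (1, 2, 3, 4)
I2 -> (2, 3, 11, 12)
I3 -> (3, 5, 7, 8)  // RAW R4: wait I1 write@4
I4 -> (4, 5, 9, 10)
I5 -> (9, 10, 11, 12)  // WAW R0: wait I3 write@8
I6 -> (10, 13, 15, 16)  // RAW R0: wait I5 write@12
I7 -> (13, 14, 22, 23)  // struct: DIV busy until I2 writes@12
I8 -> (17, 18, 20, 21)  // struct: ADD busy until I6 writes@16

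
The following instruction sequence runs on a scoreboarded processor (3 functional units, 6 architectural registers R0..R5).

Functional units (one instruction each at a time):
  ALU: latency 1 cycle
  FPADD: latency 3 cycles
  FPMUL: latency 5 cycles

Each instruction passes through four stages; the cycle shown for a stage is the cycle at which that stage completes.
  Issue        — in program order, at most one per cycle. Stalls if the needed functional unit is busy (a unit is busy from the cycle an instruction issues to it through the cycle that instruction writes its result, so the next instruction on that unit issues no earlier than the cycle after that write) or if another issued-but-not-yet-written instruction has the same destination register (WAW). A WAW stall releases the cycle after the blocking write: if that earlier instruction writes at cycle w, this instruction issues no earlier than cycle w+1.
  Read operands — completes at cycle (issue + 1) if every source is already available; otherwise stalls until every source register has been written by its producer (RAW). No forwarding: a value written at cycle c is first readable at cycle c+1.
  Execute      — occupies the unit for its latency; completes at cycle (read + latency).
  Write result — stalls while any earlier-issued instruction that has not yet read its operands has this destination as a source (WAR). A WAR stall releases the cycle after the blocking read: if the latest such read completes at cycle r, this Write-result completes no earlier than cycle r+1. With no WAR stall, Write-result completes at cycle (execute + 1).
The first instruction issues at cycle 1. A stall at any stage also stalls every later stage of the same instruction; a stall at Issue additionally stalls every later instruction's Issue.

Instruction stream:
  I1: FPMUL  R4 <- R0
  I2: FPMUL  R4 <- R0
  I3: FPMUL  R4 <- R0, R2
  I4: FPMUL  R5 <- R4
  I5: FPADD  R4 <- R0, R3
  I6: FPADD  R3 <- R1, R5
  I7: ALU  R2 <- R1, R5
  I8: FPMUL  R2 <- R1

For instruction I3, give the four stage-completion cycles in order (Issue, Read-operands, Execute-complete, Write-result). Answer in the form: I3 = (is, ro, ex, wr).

I3 = (17, 18, 23, 24)

[I1] 1/2/7/8
[I2] 9/10/15/16  (struct: FPMUL busy until I1 writes@8)
[I3] 17/18/23/24  (struct: FPMUL busy until I2 writes@16)
[I4] 25/26/31/32  (struct: FPMUL busy until I3 writes@24)
[I5] 26/27/30/31
[I6] 32/33/36/37  (struct: FPADD busy until I5 writes@31)
[I7] 33/34/35/36
[I8] 37/38/43/44  (WAW R2: wait I7 write@36)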